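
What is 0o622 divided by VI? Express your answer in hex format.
Convert 0o622 (octal) → 6×64 + 2×8 + 2 = 402 (decimal)
Convert VI (Roman numeral) → 5 + 1 = 6 (decimal)
Compute 402 ÷ 6 = 67
Convert 67 (decimal) → 67 = 4×16 + 3 → 0x43 (hexadecimal)
0x43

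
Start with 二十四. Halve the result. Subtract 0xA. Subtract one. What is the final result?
Convert 二十四 (Chinese numeral) → 2×10 + 4 = 24 (decimal)
Start: 24
24 ÷ 2 = 12
Convert 0xA (hexadecimal) → 10 (decimal)
12 - 10 = 2
Convert one (English words) → 1 (decimal)
2 - 1 = 1
1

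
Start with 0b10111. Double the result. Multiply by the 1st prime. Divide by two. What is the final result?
Convert 0b10111 (binary) → 16 + 4 + 2 + 1 = 23 (decimal)
Start: 23
23 × 2 = 46
Convert the 1st prime (prime index) → 2 (decimal)
46 × 2 = 92
Convert two (English words) → 2 (decimal)
92 ÷ 2 = 46
46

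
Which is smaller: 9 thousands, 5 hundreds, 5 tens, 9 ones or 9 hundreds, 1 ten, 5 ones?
Convert 9 thousands, 5 hundreds, 5 tens, 9 ones (place-value notation) → 9×1000 + 5×100 + 5×10 + 9 = 9559 (decimal)
Convert 9 hundreds, 1 ten, 5 ones (place-value notation) → 9×100 + 1×10 + 5 = 915 (decimal)
Compare 9559 vs 915: smaller = 915
915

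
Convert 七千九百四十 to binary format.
Convert 七千九百四十 (Chinese numeral) → 7×1000 + 9×100 + 4×10 = 7940 (decimal)
Convert 7940 (decimal) → 7940 = 4096 + 2048 + 1024 + 512 + 256 + 4 → 0b1111100000100 (binary)
0b1111100000100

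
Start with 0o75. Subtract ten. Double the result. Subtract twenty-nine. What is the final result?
Convert 0o75 (octal) → 7×8 + 5 = 61 (decimal)
Start: 61
Convert ten (English words) → 10 (decimal)
61 - 10 = 51
51 × 2 = 102
Convert twenty-nine (English words) → 29 (decimal)
102 - 29 = 73
73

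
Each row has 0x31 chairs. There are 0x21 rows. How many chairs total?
Convert 0x31 (hexadecimal) → 3×16 + 1 = 49 (decimal)
Convert 0x21 (hexadecimal) → 2×16 + 1 = 33 (decimal)
Compute 49 × 33 = 1617
1617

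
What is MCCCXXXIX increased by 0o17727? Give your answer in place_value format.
Convert MCCCXXXIX (Roman numeral) → 1000 + 100 + 100 + 100 + 10 + 10 + 10 + 9 = 1339 (decimal)
Convert 0o17727 (octal) → 1×4096 + 7×512 + 7×64 + 2×8 + 7 = 8151 (decimal)
Compute 1339 + 8151 = 9490
Convert 9490 (decimal) → 9490 = 9×1000 + 4×100 + 9×10 → 9 thousands, 4 hundreds, 9 tens (place-value notation)
9 thousands, 4 hundreds, 9 tens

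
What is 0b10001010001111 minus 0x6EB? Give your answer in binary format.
Convert 0b10001010001111 (binary) → 8192 + 512 + 128 + 8 + 4 + 2 + 1 = 8847 (decimal)
Convert 0x6EB (hexadecimal) → 6×256 + 14×16 + 11 = 1771 (decimal)
Compute 8847 - 1771 = 7076
Convert 7076 (decimal) → 7076 = 4096 + 2048 + 512 + 256 + 128 + 32 + 4 → 0b1101110100100 (binary)
0b1101110100100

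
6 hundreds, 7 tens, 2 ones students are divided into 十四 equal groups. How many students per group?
Convert 6 hundreds, 7 tens, 2 ones (place-value notation) → 6×100 + 7×10 + 2 = 672 (decimal)
Convert 十四 (Chinese numeral) → 1×10 + 4 = 14 (decimal)
Compute 672 ÷ 14 = 48
48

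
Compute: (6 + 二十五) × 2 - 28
Convert 二十五 (Chinese numeral) → 2×10 + 5 = 25 (decimal)
Expression in decimal: (6 + 25) × 2 - 28
Parentheses first: 6 + 25 = 31
Multiply: 31 × 2 = 62
Subtract: 62 - 28 = 34
34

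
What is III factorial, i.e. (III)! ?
Convert III (Roman numeral) → 1 + 1 + 1 = 3 (decimal)
Compute 3! = 6
6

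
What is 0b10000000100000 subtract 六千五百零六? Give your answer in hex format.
Convert 0b10000000100000 (binary) → 8192 + 32 = 8224 (decimal)
Convert 六千五百零六 (Chinese numeral) → 6×1000 + 5×100 + 6 = 6506 (decimal)
Compute 8224 - 6506 = 1718
Convert 1718 (decimal) → 1718 = 6×256 + 11×16 + 6 → 0x6B6 (hexadecimal)
0x6B6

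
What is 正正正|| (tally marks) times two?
Convert 正正正|| (tally marks) → 5 + 5 + 5 + 2 = 17 (decimal)
Convert two (English words) → 2 (decimal)
Compute 17 × 2 = 34
34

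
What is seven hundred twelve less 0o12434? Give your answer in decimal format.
Convert seven hundred twelve (English words) → 7×100 + 12 = 712 (decimal)
Convert 0o12434 (octal) → 1×4096 + 2×512 + 4×64 + 3×8 + 4 = 5404 (decimal)
Compute 712 - 5404 = -4692
-4692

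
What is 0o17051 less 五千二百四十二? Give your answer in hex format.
Convert 0o17051 (octal) → 1×4096 + 7×512 + 5×8 + 1 = 7721 (decimal)
Convert 五千二百四十二 (Chinese numeral) → 5×1000 + 2×100 + 4×10 + 2 = 5242 (decimal)
Compute 7721 - 5242 = 2479
Convert 2479 (decimal) → 2479 = 9×256 + 10×16 + 15 → 0x9AF (hexadecimal)
0x9AF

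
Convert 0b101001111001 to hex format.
Convert 0b101001111001 (binary) → 2048 + 512 + 64 + 32 + 16 + 8 + 1 = 2681 (decimal)
Convert 2681 (decimal) → 2681 = 10×256 + 7×16 + 9 → 0xA79 (hexadecimal)
0xA79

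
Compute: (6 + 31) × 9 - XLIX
Convert XLIX (Roman numeral) → 40 + 9 = 49 (decimal)
Expression in decimal: (6 + 31) × 9 - 49
Parentheses first: 6 + 31 = 37
Multiply: 37 × 9 = 333
Subtract: 333 - 49 = 284
284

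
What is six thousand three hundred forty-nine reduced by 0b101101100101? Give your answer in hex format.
Convert six thousand three hundred forty-nine (English words) → 6×1000 + 3×100 + 49 = 6349 (decimal)
Convert 0b101101100101 (binary) → 2048 + 512 + 256 + 64 + 32 + 4 + 1 = 2917 (decimal)
Compute 6349 - 2917 = 3432
Convert 3432 (decimal) → 3432 = 13×256 + 6×16 + 8 → 0xD68 (hexadecimal)
0xD68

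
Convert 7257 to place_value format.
Convert 7257 (decimal) → 7257 = 7×1000 + 2×100 + 5×10 + 7 → 7 thousands, 2 hundreds, 5 tens, 7 ones (place-value notation)
7 thousands, 2 hundreds, 5 tens, 7 ones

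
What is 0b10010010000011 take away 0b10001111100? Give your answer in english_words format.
Convert 0b10010010000011 (binary) → 8192 + 1024 + 128 + 2 + 1 = 9347 (decimal)
Convert 0b10001111100 (binary) → 1024 + 64 + 32 + 16 + 8 + 4 = 1148 (decimal)
Compute 9347 - 1148 = 8199
Convert 8199 (decimal) → 8199 = 8×1000 + 1×100 + 99 → eight thousand one hundred ninety-nine (English words)
eight thousand one hundred ninety-nine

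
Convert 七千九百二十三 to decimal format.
Convert 七千九百二十三 (Chinese numeral) → 7×1000 + 9×100 + 2×10 + 3 = 7923 (decimal)
7923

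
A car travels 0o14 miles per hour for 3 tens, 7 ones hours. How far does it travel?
Convert 0o14 (octal) → 1×8 + 4 = 12 (decimal)
Convert 3 tens, 7 ones (place-value notation) → 3×10 + 7 = 37 (decimal)
Compute 12 × 37 = 444
444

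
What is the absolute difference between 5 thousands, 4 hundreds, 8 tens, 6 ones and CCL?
Convert 5 thousands, 4 hundreds, 8 tens, 6 ones (place-value notation) → 5×1000 + 4×100 + 8×10 + 6 = 5486 (decimal)
Convert CCL (Roman numeral) → 100 + 100 + 50 = 250 (decimal)
Compute |5486 - 250| = 5236
5236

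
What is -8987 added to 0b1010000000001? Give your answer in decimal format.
Convert 0b1010000000001 (binary) → 4096 + 1024 + 1 = 5121 (decimal)
Compute -8987 + 5121 = -3866
-3866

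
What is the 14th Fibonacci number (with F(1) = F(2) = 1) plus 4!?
The 14th Fibonacci number (with F(1) = F(2) = 1): 1, 1, 2, 3, 5, 8, 13, 21, 34, 55, 89, 144, 233, 377 → 377
Convert 4! (factorial) → 24 (decimal)
Compute 377 + 24 = 401
401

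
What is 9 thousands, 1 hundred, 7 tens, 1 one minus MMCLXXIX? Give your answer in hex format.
Convert 9 thousands, 1 hundred, 7 tens, 1 one (place-value notation) → 9×1000 + 1×100 + 7×10 + 1 = 9171 (decimal)
Convert MMCLXXIX (Roman numeral) → 1000 + 1000 + 100 + 50 + 10 + 10 + 9 = 2179 (decimal)
Compute 9171 - 2179 = 6992
Convert 6992 (decimal) → 6992 = 1×4096 + 11×256 + 5×16 → 0x1B50 (hexadecimal)
0x1B50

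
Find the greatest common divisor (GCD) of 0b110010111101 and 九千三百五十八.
Convert 0b110010111101 (binary) → 2048 + 1024 + 128 + 32 + 16 + 8 + 4 + 1 = 3261 (decimal)
Convert 九千三百五十八 (Chinese numeral) → 9×1000 + 3×100 + 5×10 + 8 = 9358 (decimal)
Compute gcd(3261, 9358) = 1
1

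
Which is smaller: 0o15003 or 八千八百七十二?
Convert 0o15003 (octal) → 1×4096 + 5×512 + 3 = 6659 (decimal)
Convert 八千八百七十二 (Chinese numeral) → 8×1000 + 8×100 + 7×10 + 2 = 8872 (decimal)
Compare 6659 vs 8872: smaller = 6659
6659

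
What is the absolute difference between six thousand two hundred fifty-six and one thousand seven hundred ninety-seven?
Convert six thousand two hundred fifty-six (English words) → 6×1000 + 2×100 + 56 = 6256 (decimal)
Convert one thousand seven hundred ninety-seven (English words) → 1×1000 + 7×100 + 97 = 1797 (decimal)
Compute |6256 - 1797| = 4459
4459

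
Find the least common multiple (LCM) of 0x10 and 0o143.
Convert 0x10 (hexadecimal) → 1×16 = 16 (decimal)
Convert 0o143 (octal) → 1×64 + 4×8 + 3 = 99 (decimal)
Compute lcm(16, 99) = 1584
1584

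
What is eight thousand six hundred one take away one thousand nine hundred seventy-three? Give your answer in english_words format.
Convert eight thousand six hundred one (English words) → 8×1000 + 6×100 + 1 = 8601 (decimal)
Convert one thousand nine hundred seventy-three (English words) → 1×1000 + 9×100 + 73 = 1973 (decimal)
Compute 8601 - 1973 = 6628
Convert 6628 (decimal) → 6628 = 6×1000 + 6×100 + 28 → six thousand six hundred twenty-eight (English words)
six thousand six hundred twenty-eight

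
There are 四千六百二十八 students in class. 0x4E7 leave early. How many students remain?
Convert 四千六百二十八 (Chinese numeral) → 4×1000 + 6×100 + 2×10 + 8 = 4628 (decimal)
Convert 0x4E7 (hexadecimal) → 4×256 + 14×16 + 7 = 1255 (decimal)
Compute 4628 - 1255 = 3373
3373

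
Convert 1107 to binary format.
Convert 1107 (decimal) → 1107 = 1024 + 64 + 16 + 2 + 1 → 0b10001010011 (binary)
0b10001010011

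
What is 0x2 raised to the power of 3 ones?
Convert 0x2 (hexadecimal) → 2 (decimal)
Convert 3 ones (place-value notation) → 3 (decimal)
Compute 2 ^ 3 = 8
8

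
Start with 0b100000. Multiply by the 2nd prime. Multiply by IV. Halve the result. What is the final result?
Convert 0b100000 (binary) → 32 (decimal)
Start: 32
Convert the 2nd prime (prime index) → 3 (decimal)
32 × 3 = 96
Convert IV (Roman numeral) → 4 (decimal)
96 × 4 = 384
384 ÷ 2 = 192
192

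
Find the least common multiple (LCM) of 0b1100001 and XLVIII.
Convert 0b1100001 (binary) → 64 + 32 + 1 = 97 (decimal)
Convert XLVIII (Roman numeral) → 40 + 5 + 1 + 1 + 1 = 48 (decimal)
Compute lcm(97, 48) = 4656
4656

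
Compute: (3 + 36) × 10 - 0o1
Convert 0o1 (octal) → 1 (decimal)
Expression in decimal: (3 + 36) × 10 - 1
Parentheses first: 3 + 36 = 39
Multiply: 39 × 10 = 390
Subtract: 390 - 1 = 389
389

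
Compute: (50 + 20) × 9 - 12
Parentheses first: 50 + 20 = 70
Multiply: 70 × 9 = 630
Subtract: 630 - 12 = 618
618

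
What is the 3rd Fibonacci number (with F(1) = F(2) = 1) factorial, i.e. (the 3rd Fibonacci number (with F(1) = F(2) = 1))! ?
Convert the 3rd Fibonacci number (with F(1) = F(2) = 1) (Fibonacci index) → 1, 1, 2 → 2 (decimal)
Compute 2! = 2
2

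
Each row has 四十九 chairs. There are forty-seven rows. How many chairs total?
Convert 四十九 (Chinese numeral) → 4×10 + 9 = 49 (decimal)
Convert forty-seven (English words) → 47 (decimal)
Compute 49 × 47 = 2303
2303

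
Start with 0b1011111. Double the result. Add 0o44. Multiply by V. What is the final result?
Convert 0b1011111 (binary) → 64 + 16 + 8 + 4 + 2 + 1 = 95 (decimal)
Start: 95
95 × 2 = 190
Convert 0o44 (octal) → 4×8 + 4 = 36 (decimal)
190 + 36 = 226
Convert V (Roman numeral) → 5 (decimal)
226 × 5 = 1130
1130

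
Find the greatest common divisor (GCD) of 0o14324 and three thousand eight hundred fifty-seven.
Convert 0o14324 (octal) → 1×4096 + 4×512 + 3×64 + 2×8 + 4 = 6356 (decimal)
Convert three thousand eight hundred fifty-seven (English words) → 3×1000 + 8×100 + 57 = 3857 (decimal)
Compute gcd(6356, 3857) = 7
7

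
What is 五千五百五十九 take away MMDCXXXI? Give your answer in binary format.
Convert 五千五百五十九 (Chinese numeral) → 5×1000 + 5×100 + 5×10 + 9 = 5559 (decimal)
Convert MMDCXXXI (Roman numeral) → 1000 + 1000 + 500 + 100 + 10 + 10 + 10 + 1 = 2631 (decimal)
Compute 5559 - 2631 = 2928
Convert 2928 (decimal) → 2928 = 2048 + 512 + 256 + 64 + 32 + 16 → 0b101101110000 (binary)
0b101101110000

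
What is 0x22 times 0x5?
Convert 0x22 (hexadecimal) → 2×16 + 2 = 34 (decimal)
Convert 0x5 (hexadecimal) → 5 (decimal)
Compute 34 × 5 = 170
170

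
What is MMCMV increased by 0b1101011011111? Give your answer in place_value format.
Convert MMCMV (Roman numeral) → 1000 + 1000 + 900 + 5 = 2905 (decimal)
Convert 0b1101011011111 (binary) → 4096 + 2048 + 512 + 128 + 64 + 16 + 8 + 4 + 2 + 1 = 6879 (decimal)
Compute 2905 + 6879 = 9784
Convert 9784 (decimal) → 9784 = 9×1000 + 7×100 + 8×10 + 4 → 9 thousands, 7 hundreds, 8 tens, 4 ones (place-value notation)
9 thousands, 7 hundreds, 8 tens, 4 ones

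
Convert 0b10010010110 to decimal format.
Convert 0b10010010110 (binary) → 1024 + 128 + 16 + 4 + 2 = 1174 (decimal)
1174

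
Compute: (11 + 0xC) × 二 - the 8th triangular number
Convert 0xC (hexadecimal) → 12 (decimal)
Convert 二 (Chinese numeral) → 2 (decimal)
Convert the 8th triangular number (triangular index) → 8×9/2 = 36 (decimal)
Expression in decimal: (11 + 12) × 2 - 36
Parentheses first: 11 + 12 = 23
Multiply: 23 × 2 = 46
Subtract: 46 - 36 = 10
10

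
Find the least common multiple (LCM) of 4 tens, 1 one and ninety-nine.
Convert 4 tens, 1 one (place-value notation) → 4×10 + 1 = 41 (decimal)
Convert ninety-nine (English words) → 99 (decimal)
Compute lcm(41, 99) = 4059
4059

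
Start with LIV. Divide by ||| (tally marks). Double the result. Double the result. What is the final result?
Convert LIV (Roman numeral) → 50 + 4 = 54 (decimal)
Start: 54
Convert ||| (tally marks) → 3 (decimal)
54 ÷ 3 = 18
18 × 2 = 36
36 × 2 = 72
72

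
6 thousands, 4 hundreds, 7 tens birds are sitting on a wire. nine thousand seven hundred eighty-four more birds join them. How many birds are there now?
Convert 6 thousands, 4 hundreds, 7 tens (place-value notation) → 6×1000 + 4×100 + 7×10 = 6470 (decimal)
Convert nine thousand seven hundred eighty-four (English words) → 9×1000 + 7×100 + 84 = 9784 (decimal)
Compute 6470 + 9784 = 16254
16254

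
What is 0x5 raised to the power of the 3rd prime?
Convert 0x5 (hexadecimal) → 5 (decimal)
Convert the 3rd prime (prime index) → 5 (decimal)
Compute 5 ^ 5 = 3125
3125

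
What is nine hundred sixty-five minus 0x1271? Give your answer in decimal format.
Convert nine hundred sixty-five (English words) → 9×100 + 65 = 965 (decimal)
Convert 0x1271 (hexadecimal) → 1×4096 + 2×256 + 7×16 + 1 = 4721 (decimal)
Compute 965 - 4721 = -3756
-3756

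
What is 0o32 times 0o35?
Convert 0o32 (octal) → 3×8 + 2 = 26 (decimal)
Convert 0o35 (octal) → 3×8 + 5 = 29 (decimal)
Compute 26 × 29 = 754
754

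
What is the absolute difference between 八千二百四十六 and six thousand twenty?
Convert 八千二百四十六 (Chinese numeral) → 8×1000 + 2×100 + 4×10 + 6 = 8246 (decimal)
Convert six thousand twenty (English words) → 6×1000 + 20 = 6020 (decimal)
Compute |8246 - 6020| = 2226
2226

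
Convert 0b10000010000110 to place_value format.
Convert 0b10000010000110 (binary) → 8192 + 128 + 4 + 2 = 8326 (decimal)
Convert 8326 (decimal) → 8326 = 8×1000 + 3×100 + 2×10 + 6 → 8 thousands, 3 hundreds, 2 tens, 6 ones (place-value notation)
8 thousands, 3 hundreds, 2 tens, 6 ones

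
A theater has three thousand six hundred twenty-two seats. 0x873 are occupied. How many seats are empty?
Convert three thousand six hundred twenty-two (English words) → 3×1000 + 6×100 + 22 = 3622 (decimal)
Convert 0x873 (hexadecimal) → 8×256 + 7×16 + 3 = 2163 (decimal)
Compute 3622 - 2163 = 1459
1459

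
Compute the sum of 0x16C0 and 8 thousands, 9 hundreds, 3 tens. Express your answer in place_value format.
Convert 0x16C0 (hexadecimal) → 1×4096 + 6×256 + 12×16 = 5824 (decimal)
Convert 8 thousands, 9 hundreds, 3 tens (place-value notation) → 8×1000 + 9×100 + 3×10 = 8930 (decimal)
Compute 5824 + 8930 = 14754
Convert 14754 (decimal) → 14754 = 14×1000 + 7×100 + 5×10 + 4 → 14 thousands, 7 hundreds, 5 tens, 4 ones (place-value notation)
14 thousands, 7 hundreds, 5 tens, 4 ones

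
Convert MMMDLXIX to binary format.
Convert MMMDLXIX (Roman numeral) → 1000 + 1000 + 1000 + 500 + 50 + 10 + 9 = 3569 (decimal)
Convert 3569 (decimal) → 3569 = 2048 + 1024 + 256 + 128 + 64 + 32 + 16 + 1 → 0b110111110001 (binary)
0b110111110001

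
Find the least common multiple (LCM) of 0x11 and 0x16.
Convert 0x11 (hexadecimal) → 1×16 + 1 = 17 (decimal)
Convert 0x16 (hexadecimal) → 1×16 + 6 = 22 (decimal)
Compute lcm(17, 22) = 374
374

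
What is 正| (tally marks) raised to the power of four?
Convert 正| (tally marks) → 5 + 1 = 6 (decimal)
Convert four (English words) → 4 (decimal)
Compute 6 ^ 4 = 1296
1296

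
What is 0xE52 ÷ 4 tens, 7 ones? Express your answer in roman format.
Convert 0xE52 (hexadecimal) → 14×256 + 5×16 + 2 = 3666 (decimal)
Convert 4 tens, 7 ones (place-value notation) → 4×10 + 7 = 47 (decimal)
Compute 3666 ÷ 47 = 78
Convert 78 (decimal) → 78 = 50 + 10 + 10 + 5 + 1 + 1 + 1 → LXXVIII (Roman numeral)
LXXVIII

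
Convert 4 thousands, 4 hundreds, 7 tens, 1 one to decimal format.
Convert 4 thousands, 4 hundreds, 7 tens, 1 one (place-value notation) → 4×1000 + 4×100 + 7×10 + 1 = 4471 (decimal)
4471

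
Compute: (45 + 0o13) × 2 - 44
Convert 0o13 (octal) → 1×8 + 3 = 11 (decimal)
Expression in decimal: (45 + 11) × 2 - 44
Parentheses first: 45 + 11 = 56
Multiply: 56 × 2 = 112
Subtract: 112 - 44 = 68
68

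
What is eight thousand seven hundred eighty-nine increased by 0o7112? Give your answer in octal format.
Convert eight thousand seven hundred eighty-nine (English words) → 8×1000 + 7×100 + 89 = 8789 (decimal)
Convert 0o7112 (octal) → 7×512 + 1×64 + 1×8 + 2 = 3658 (decimal)
Compute 8789 + 3658 = 12447
Convert 12447 (decimal) → 12447 = 3×4096 + 2×64 + 3×8 + 7 → 0o30237 (octal)
0o30237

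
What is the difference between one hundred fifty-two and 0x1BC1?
Convert one hundred fifty-two (English words) → 1×100 + 52 = 152 (decimal)
Convert 0x1BC1 (hexadecimal) → 1×4096 + 11×256 + 12×16 + 1 = 7105 (decimal)
Difference: |152 - 7105| = 6953
6953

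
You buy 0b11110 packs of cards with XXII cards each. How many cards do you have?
Convert XXII (Roman numeral) → 10 + 10 + 1 + 1 = 22 (decimal)
Convert 0b11110 (binary) → 16 + 8 + 4 + 2 = 30 (decimal)
Compute 22 × 30 = 660
660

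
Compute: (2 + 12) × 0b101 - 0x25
Convert 0b101 (binary) → 4 + 1 = 5 (decimal)
Convert 0x25 (hexadecimal) → 2×16 + 5 = 37 (decimal)
Expression in decimal: (2 + 12) × 5 - 37
Parentheses first: 2 + 12 = 14
Multiply: 14 × 5 = 70
Subtract: 70 - 37 = 33
33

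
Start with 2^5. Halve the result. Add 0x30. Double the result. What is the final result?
Convert 2^5 (power) → 32 (decimal)
Start: 32
32 ÷ 2 = 16
Convert 0x30 (hexadecimal) → 3×16 = 48 (decimal)
16 + 48 = 64
64 × 2 = 128
128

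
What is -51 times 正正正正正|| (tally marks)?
Convert 正正正正正|| (tally marks) → 5 + 5 + 5 + 5 + 5 + 2 = 27 (decimal)
Compute -51 × 27 = -1377
-1377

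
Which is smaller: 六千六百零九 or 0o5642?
Convert 六千六百零九 (Chinese numeral) → 6×1000 + 6×100 + 9 = 6609 (decimal)
Convert 0o5642 (octal) → 5×512 + 6×64 + 4×8 + 2 = 2978 (decimal)
Compare 6609 vs 2978: smaller = 2978
2978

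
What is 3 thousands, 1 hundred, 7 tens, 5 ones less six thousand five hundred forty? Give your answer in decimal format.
Convert 3 thousands, 1 hundred, 7 tens, 5 ones (place-value notation) → 3×1000 + 1×100 + 7×10 + 5 = 3175 (decimal)
Convert six thousand five hundred forty (English words) → 6×1000 + 5×100 + 40 = 6540 (decimal)
Compute 3175 - 6540 = -3365
-3365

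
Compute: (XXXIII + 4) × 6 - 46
Convert XXXIII (Roman numeral) → 10 + 10 + 10 + 1 + 1 + 1 = 33 (decimal)
Expression in decimal: (33 + 4) × 6 - 46
Parentheses first: 33 + 4 = 37
Multiply: 37 × 6 = 222
Subtract: 222 - 46 = 176
176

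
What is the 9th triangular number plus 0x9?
The 9th triangular number = 9×10/2 = 45
Convert 0x9 (hexadecimal) → 9 (decimal)
Compute 45 + 9 = 54
54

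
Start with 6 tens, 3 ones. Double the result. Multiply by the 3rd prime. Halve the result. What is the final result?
Convert 6 tens, 3 ones (place-value notation) → 6×10 + 3 = 63 (decimal)
Start: 63
63 × 2 = 126
Convert the 3rd prime (prime index) → 5 (decimal)
126 × 5 = 630
630 ÷ 2 = 315
315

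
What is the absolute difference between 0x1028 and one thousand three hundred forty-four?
Convert 0x1028 (hexadecimal) → 1×4096 + 2×16 + 8 = 4136 (decimal)
Convert one thousand three hundred forty-four (English words) → 1×1000 + 3×100 + 44 = 1344 (decimal)
Compute |4136 - 1344| = 2792
2792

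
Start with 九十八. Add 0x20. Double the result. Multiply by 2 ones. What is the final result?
Convert 九十八 (Chinese numeral) → 9×10 + 8 = 98 (decimal)
Start: 98
Convert 0x20 (hexadecimal) → 2×16 = 32 (decimal)
98 + 32 = 130
130 × 2 = 260
Convert 2 ones (place-value notation) → 2 (decimal)
260 × 2 = 520
520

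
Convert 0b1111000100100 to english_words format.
Convert 0b1111000100100 (binary) → 4096 + 2048 + 1024 + 512 + 32 + 4 = 7716 (decimal)
Convert 7716 (decimal) → 7716 = 7×1000 + 7×100 + 16 → seven thousand seven hundred sixteen (English words)
seven thousand seven hundred sixteen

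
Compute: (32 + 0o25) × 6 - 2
Convert 0o25 (octal) → 2×8 + 5 = 21 (decimal)
Expression in decimal: (32 + 21) × 6 - 2
Parentheses first: 32 + 21 = 53
Multiply: 53 × 6 = 318
Subtract: 318 - 2 = 316
316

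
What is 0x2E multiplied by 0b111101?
Convert 0x2E (hexadecimal) → 2×16 + 14 = 46 (decimal)
Convert 0b111101 (binary) → 32 + 16 + 8 + 4 + 1 = 61 (decimal)
Compute 46 × 61 = 2806
2806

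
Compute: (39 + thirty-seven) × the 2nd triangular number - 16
Convert thirty-seven (English words) → 37 (decimal)
Convert the 2nd triangular number (triangular index) → 2×3/2 = 3 (decimal)
Expression in decimal: (39 + 37) × 3 - 16
Parentheses first: 39 + 37 = 76
Multiply: 76 × 3 = 228
Subtract: 228 - 16 = 212
212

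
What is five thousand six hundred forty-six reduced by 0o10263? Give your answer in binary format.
Convert five thousand six hundred forty-six (English words) → 5×1000 + 6×100 + 46 = 5646 (decimal)
Convert 0o10263 (octal) → 1×4096 + 2×64 + 6×8 + 3 = 4275 (decimal)
Compute 5646 - 4275 = 1371
Convert 1371 (decimal) → 1371 = 1024 + 256 + 64 + 16 + 8 + 2 + 1 → 0b10101011011 (binary)
0b10101011011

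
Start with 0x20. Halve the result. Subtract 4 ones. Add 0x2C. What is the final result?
Convert 0x20 (hexadecimal) → 2×16 = 32 (decimal)
Start: 32
32 ÷ 2 = 16
Convert 4 ones (place-value notation) → 4 (decimal)
16 - 4 = 12
Convert 0x2C (hexadecimal) → 2×16 + 12 = 44 (decimal)
12 + 44 = 56
56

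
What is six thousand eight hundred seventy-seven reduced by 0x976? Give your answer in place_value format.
Convert six thousand eight hundred seventy-seven (English words) → 6×1000 + 8×100 + 77 = 6877 (decimal)
Convert 0x976 (hexadecimal) → 9×256 + 7×16 + 6 = 2422 (decimal)
Compute 6877 - 2422 = 4455
Convert 4455 (decimal) → 4455 = 4×1000 + 4×100 + 5×10 + 5 → 4 thousands, 4 hundreds, 5 tens, 5 ones (place-value notation)
4 thousands, 4 hundreds, 5 tens, 5 ones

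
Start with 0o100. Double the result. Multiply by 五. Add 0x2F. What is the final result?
Convert 0o100 (octal) → 1×64 = 64 (decimal)
Start: 64
64 × 2 = 128
Convert 五 (Chinese numeral) → 5 (decimal)
128 × 5 = 640
Convert 0x2F (hexadecimal) → 2×16 + 15 = 47 (decimal)
640 + 47 = 687
687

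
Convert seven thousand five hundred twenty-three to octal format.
Convert seven thousand five hundred twenty-three (English words) → 7×1000 + 5×100 + 23 = 7523 (decimal)
Convert 7523 (decimal) → 7523 = 1×4096 + 6×512 + 5×64 + 4×8 + 3 → 0o16543 (octal)
0o16543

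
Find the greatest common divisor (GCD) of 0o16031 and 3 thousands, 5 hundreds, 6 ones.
Convert 0o16031 (octal) → 1×4096 + 6×512 + 3×8 + 1 = 7193 (decimal)
Convert 3 thousands, 5 hundreds, 6 ones (place-value notation) → 3×1000 + 5×100 + 6 = 3506 (decimal)
Compute gcd(7193, 3506) = 1
1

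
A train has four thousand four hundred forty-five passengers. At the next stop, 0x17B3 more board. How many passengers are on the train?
Convert four thousand four hundred forty-five (English words) → 4×1000 + 4×100 + 45 = 4445 (decimal)
Convert 0x17B3 (hexadecimal) → 1×4096 + 7×256 + 11×16 + 3 = 6067 (decimal)
Compute 4445 + 6067 = 10512
10512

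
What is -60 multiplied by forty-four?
Convert forty-four (English words) → 44 (decimal)
Compute -60 × 44 = -2640
-2640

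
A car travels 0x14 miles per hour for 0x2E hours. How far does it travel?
Convert 0x14 (hexadecimal) → 1×16 + 4 = 20 (decimal)
Convert 0x2E (hexadecimal) → 2×16 + 14 = 46 (decimal)
Compute 20 × 46 = 920
920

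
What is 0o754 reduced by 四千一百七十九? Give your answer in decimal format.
Convert 0o754 (octal) → 7×64 + 5×8 + 4 = 492 (decimal)
Convert 四千一百七十九 (Chinese numeral) → 4×1000 + 1×100 + 7×10 + 9 = 4179 (decimal)
Compute 492 - 4179 = -3687
-3687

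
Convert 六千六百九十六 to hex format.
Convert 六千六百九十六 (Chinese numeral) → 6×1000 + 6×100 + 9×10 + 6 = 6696 (decimal)
Convert 6696 (decimal) → 6696 = 1×4096 + 10×256 + 2×16 + 8 → 0x1A28 (hexadecimal)
0x1A28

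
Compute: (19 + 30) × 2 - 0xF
Convert 0xF (hexadecimal) → 15 (decimal)
Expression in decimal: (19 + 30) × 2 - 15
Parentheses first: 19 + 30 = 49
Multiply: 49 × 2 = 98
Subtract: 98 - 15 = 83
83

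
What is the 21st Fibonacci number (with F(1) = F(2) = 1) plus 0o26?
The 21st Fibonacci number (with F(1) = F(2) = 1) = 10946
Convert 0o26 (octal) → 2×8 + 6 = 22 (decimal)
Compute 10946 + 22 = 10968
10968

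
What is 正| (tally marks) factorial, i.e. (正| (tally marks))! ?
Convert 正| (tally marks) → 5 + 1 = 6 (decimal)
Compute 6! = 720
720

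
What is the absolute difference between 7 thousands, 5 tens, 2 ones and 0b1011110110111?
Convert 7 thousands, 5 tens, 2 ones (place-value notation) → 7×1000 + 5×10 + 2 = 7052 (decimal)
Convert 0b1011110110111 (binary) → 4096 + 1024 + 512 + 256 + 128 + 32 + 16 + 4 + 2 + 1 = 6071 (decimal)
Compute |7052 - 6071| = 981
981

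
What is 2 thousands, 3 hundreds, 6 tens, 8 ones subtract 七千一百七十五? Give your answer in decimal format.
Convert 2 thousands, 3 hundreds, 6 tens, 8 ones (place-value notation) → 2×1000 + 3×100 + 6×10 + 8 = 2368 (decimal)
Convert 七千一百七十五 (Chinese numeral) → 7×1000 + 1×100 + 7×10 + 5 = 7175 (decimal)
Compute 2368 - 7175 = -4807
-4807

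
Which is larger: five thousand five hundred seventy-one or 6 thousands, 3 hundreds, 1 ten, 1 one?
Convert five thousand five hundred seventy-one (English words) → 5×1000 + 5×100 + 71 = 5571 (decimal)
Convert 6 thousands, 3 hundreds, 1 ten, 1 one (place-value notation) → 6×1000 + 3×100 + 1×10 + 1 = 6311 (decimal)
Compare 5571 vs 6311: larger = 6311
6311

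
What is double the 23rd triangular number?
The 23rd triangular number = 23×24/2 = 276
Compute 276 × 2 = 552
552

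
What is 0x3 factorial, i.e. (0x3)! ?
Convert 0x3 (hexadecimal) → 3 (decimal)
Compute 3! = 6
6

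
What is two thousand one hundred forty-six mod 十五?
Convert two thousand one hundred forty-six (English words) → 2×1000 + 1×100 + 46 = 2146 (decimal)
Convert 十五 (Chinese numeral) → 1×10 + 5 = 15 (decimal)
Compute 2146 mod 15 = 1
1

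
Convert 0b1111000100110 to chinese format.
Convert 0b1111000100110 (binary) → 4096 + 2048 + 1024 + 512 + 32 + 4 + 2 = 7718 (decimal)
Convert 7718 (decimal) → 7718 = 7×1000 + 7×100 + 1×10 + 8 → 七千七百一十八 (Chinese numeral)
七千七百一十八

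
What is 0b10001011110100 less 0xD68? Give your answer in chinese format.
Convert 0b10001011110100 (binary) → 8192 + 512 + 128 + 64 + 32 + 16 + 4 = 8948 (decimal)
Convert 0xD68 (hexadecimal) → 13×256 + 6×16 + 8 = 3432 (decimal)
Compute 8948 - 3432 = 5516
Convert 5516 (decimal) → 5516 = 5×1000 + 5×100 + 1×10 + 6 → 五千五百一十六 (Chinese numeral)
五千五百一十六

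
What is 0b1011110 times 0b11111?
Convert 0b1011110 (binary) → 64 + 16 + 8 + 4 + 2 = 94 (decimal)
Convert 0b11111 (binary) → 16 + 8 + 4 + 2 + 1 = 31 (decimal)
Compute 94 × 31 = 2914
2914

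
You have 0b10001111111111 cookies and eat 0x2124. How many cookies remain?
Convert 0b10001111111111 (binary) → 8192 + 512 + 256 + 128 + 64 + 32 + 16 + 8 + 4 + 2 + 1 = 9215 (decimal)
Convert 0x2124 (hexadecimal) → 2×4096 + 1×256 + 2×16 + 4 = 8484 (decimal)
Compute 9215 - 8484 = 731
731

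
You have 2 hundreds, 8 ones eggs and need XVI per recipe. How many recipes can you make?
Convert 2 hundreds, 8 ones (place-value notation) → 2×100 + 8 = 208 (decimal)
Convert XVI (Roman numeral) → 10 + 5 + 1 = 16 (decimal)
Compute 208 ÷ 16 = 13
13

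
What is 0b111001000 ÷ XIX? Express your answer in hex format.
Convert 0b111001000 (binary) → 256 + 128 + 64 + 8 = 456 (decimal)
Convert XIX (Roman numeral) → 10 + 9 = 19 (decimal)
Compute 456 ÷ 19 = 24
Convert 24 (decimal) → 24 = 1×16 + 8 → 0x18 (hexadecimal)
0x18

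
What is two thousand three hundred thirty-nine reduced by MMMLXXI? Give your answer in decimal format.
Convert two thousand three hundred thirty-nine (English words) → 2×1000 + 3×100 + 39 = 2339 (decimal)
Convert MMMLXXI (Roman numeral) → 1000 + 1000 + 1000 + 50 + 10 + 10 + 1 = 3071 (decimal)
Compute 2339 - 3071 = -732
-732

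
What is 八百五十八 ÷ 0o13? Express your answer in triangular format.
Convert 八百五十八 (Chinese numeral) → 8×100 + 5×10 + 8 = 858 (decimal)
Convert 0o13 (octal) → 1×8 + 3 = 11 (decimal)
Compute 858 ÷ 11 = 78
Convert 78 (decimal) → 78 = 12×13/2 → the 12th triangular number (triangular index)
the 12th triangular number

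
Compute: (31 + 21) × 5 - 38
Parentheses first: 31 + 21 = 52
Multiply: 52 × 5 = 260
Subtract: 260 - 38 = 222
222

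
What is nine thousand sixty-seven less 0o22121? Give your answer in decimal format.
Convert nine thousand sixty-seven (English words) → 9×1000 + 67 = 9067 (decimal)
Convert 0o22121 (octal) → 2×4096 + 2×512 + 1×64 + 2×8 + 1 = 9297 (decimal)
Compute 9067 - 9297 = -230
-230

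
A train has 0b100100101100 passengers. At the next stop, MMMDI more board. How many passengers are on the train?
Convert 0b100100101100 (binary) → 2048 + 256 + 32 + 8 + 4 = 2348 (decimal)
Convert MMMDI (Roman numeral) → 1000 + 1000 + 1000 + 500 + 1 = 3501 (decimal)
Compute 2348 + 3501 = 5849
5849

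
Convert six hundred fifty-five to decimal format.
Convert six hundred fifty-five (English words) → 6×100 + 55 = 655 (decimal)
655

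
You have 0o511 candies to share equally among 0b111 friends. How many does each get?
Convert 0o511 (octal) → 5×64 + 1×8 + 1 = 329 (decimal)
Convert 0b111 (binary) → 4 + 2 + 1 = 7 (decimal)
Compute 329 ÷ 7 = 47
47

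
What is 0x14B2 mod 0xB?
Convert 0x14B2 (hexadecimal) → 1×4096 + 4×256 + 11×16 + 2 = 5298 (decimal)
Convert 0xB (hexadecimal) → 11 (decimal)
Compute 5298 mod 11 = 7
7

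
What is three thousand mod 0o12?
Convert three thousand (English words) → 3×1000 = 3000 (decimal)
Convert 0o12 (octal) → 1×8 + 2 = 10 (decimal)
Compute 3000 mod 10 = 0
0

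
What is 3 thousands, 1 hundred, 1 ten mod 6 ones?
Convert 3 thousands, 1 hundred, 1 ten (place-value notation) → 3×1000 + 1×100 + 1×10 = 3110 (decimal)
Convert 6 ones (place-value notation) → 6 (decimal)
Compute 3110 mod 6 = 2
2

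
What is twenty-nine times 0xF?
Convert twenty-nine (English words) → 29 (decimal)
Convert 0xF (hexadecimal) → 15 (decimal)
Compute 29 × 15 = 435
435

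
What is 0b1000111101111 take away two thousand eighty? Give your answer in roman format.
Convert 0b1000111101111 (binary) → 4096 + 256 + 128 + 64 + 32 + 8 + 4 + 2 + 1 = 4591 (decimal)
Convert two thousand eighty (English words) → 2×1000 + 80 = 2080 (decimal)
Compute 4591 - 2080 = 2511
Convert 2511 (decimal) → 2511 = 1000 + 1000 + 500 + 10 + 1 → MMDXI (Roman numeral)
MMDXI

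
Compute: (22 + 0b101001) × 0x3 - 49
Convert 0b101001 (binary) → 32 + 8 + 1 = 41 (decimal)
Convert 0x3 (hexadecimal) → 3 (decimal)
Expression in decimal: (22 + 41) × 3 - 49
Parentheses first: 22 + 41 = 63
Multiply: 63 × 3 = 189
Subtract: 189 - 49 = 140
140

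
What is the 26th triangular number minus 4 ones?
The 26th triangular number = 26×27/2 = 351
Convert 4 ones (place-value notation) → 4 (decimal)
Compute 351 - 4 = 347
347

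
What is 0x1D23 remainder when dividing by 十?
Convert 0x1D23 (hexadecimal) → 1×4096 + 13×256 + 2×16 + 3 = 7459 (decimal)
Convert 十 (Chinese numeral) → 1×10 = 10 (decimal)
Compute 7459 mod 10 = 9
9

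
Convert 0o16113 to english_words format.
Convert 0o16113 (octal) → 1×4096 + 6×512 + 1×64 + 1×8 + 3 = 7243 (decimal)
Convert 7243 (decimal) → 7243 = 7×1000 + 2×100 + 43 → seven thousand two hundred forty-three (English words)
seven thousand two hundred forty-three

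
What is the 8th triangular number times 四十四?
Convert the 8th triangular number (triangular index) → 8×9/2 = 36 (decimal)
Convert 四十四 (Chinese numeral) → 4×10 + 4 = 44 (decimal)
Compute 36 × 44 = 1584
1584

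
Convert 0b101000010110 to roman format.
Convert 0b101000010110 (binary) → 2048 + 512 + 16 + 4 + 2 = 2582 (decimal)
Convert 2582 (decimal) → 2582 = 1000 + 1000 + 500 + 50 + 10 + 10 + 10 + 1 + 1 → MMDLXXXII (Roman numeral)
MMDLXXXII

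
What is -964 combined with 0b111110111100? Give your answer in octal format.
Convert 0b111110111100 (binary) → 2048 + 1024 + 512 + 256 + 128 + 32 + 16 + 8 + 4 = 4028 (decimal)
Compute -964 + 4028 = 3064
Convert 3064 (decimal) → 3064 = 5×512 + 7×64 + 7×8 → 0o5770 (octal)
0o5770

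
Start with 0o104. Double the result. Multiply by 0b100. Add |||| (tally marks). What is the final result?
Convert 0o104 (octal) → 1×64 + 4 = 68 (decimal)
Start: 68
68 × 2 = 136
Convert 0b100 (binary) → 4 (decimal)
136 × 4 = 544
Convert |||| (tally marks) → 4 (decimal)
544 + 4 = 548
548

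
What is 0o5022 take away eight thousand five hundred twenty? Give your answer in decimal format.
Convert 0o5022 (octal) → 5×512 + 2×8 + 2 = 2578 (decimal)
Convert eight thousand five hundred twenty (English words) → 8×1000 + 5×100 + 20 = 8520 (decimal)
Compute 2578 - 8520 = -5942
-5942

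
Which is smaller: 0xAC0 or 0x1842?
Convert 0xAC0 (hexadecimal) → 10×256 + 12×16 = 2752 (decimal)
Convert 0x1842 (hexadecimal) → 1×4096 + 8×256 + 4×16 + 2 = 6210 (decimal)
Compare 2752 vs 6210: smaller = 2752
2752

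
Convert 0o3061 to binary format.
Convert 0o3061 (octal) → 3×512 + 6×8 + 1 = 1585 (decimal)
Convert 1585 (decimal) → 1585 = 1024 + 512 + 32 + 16 + 1 → 0b11000110001 (binary)
0b11000110001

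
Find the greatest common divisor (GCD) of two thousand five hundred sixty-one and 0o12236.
Convert two thousand five hundred sixty-one (English words) → 2×1000 + 5×100 + 61 = 2561 (decimal)
Convert 0o12236 (octal) → 1×4096 + 2×512 + 2×64 + 3×8 + 6 = 5278 (decimal)
Compute gcd(2561, 5278) = 13
13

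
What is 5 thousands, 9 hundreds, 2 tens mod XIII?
Convert 5 thousands, 9 hundreds, 2 tens (place-value notation) → 5×1000 + 9×100 + 2×10 = 5920 (decimal)
Convert XIII (Roman numeral) → 10 + 1 + 1 + 1 = 13 (decimal)
Compute 5920 mod 13 = 5
5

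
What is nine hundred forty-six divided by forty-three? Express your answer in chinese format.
Convert nine hundred forty-six (English words) → 9×100 + 46 = 946 (decimal)
Convert forty-three (English words) → 43 (decimal)
Compute 946 ÷ 43 = 22
Convert 22 (decimal) → 22 = 2×10 + 2 → 二十二 (Chinese numeral)
二十二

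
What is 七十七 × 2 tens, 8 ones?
Convert 七十七 (Chinese numeral) → 7×10 + 7 = 77 (decimal)
Convert 2 tens, 8 ones (place-value notation) → 2×10 + 8 = 28 (decimal)
Compute 77 × 28 = 2156
2156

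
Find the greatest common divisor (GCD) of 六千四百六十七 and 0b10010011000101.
Convert 六千四百六十七 (Chinese numeral) → 6×1000 + 4×100 + 6×10 + 7 = 6467 (decimal)
Convert 0b10010011000101 (binary) → 8192 + 1024 + 128 + 64 + 4 + 1 = 9413 (decimal)
Compute gcd(6467, 9413) = 1
1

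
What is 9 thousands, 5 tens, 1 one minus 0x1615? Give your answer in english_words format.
Convert 9 thousands, 5 tens, 1 one (place-value notation) → 9×1000 + 5×10 + 1 = 9051 (decimal)
Convert 0x1615 (hexadecimal) → 1×4096 + 6×256 + 1×16 + 5 = 5653 (decimal)
Compute 9051 - 5653 = 3398
Convert 3398 (decimal) → 3398 = 3×1000 + 3×100 + 98 → three thousand three hundred ninety-eight (English words)
three thousand three hundred ninety-eight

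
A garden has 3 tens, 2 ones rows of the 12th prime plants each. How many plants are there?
Convert the 12th prime (prime index) → 37 (decimal)
Convert 3 tens, 2 ones (place-value notation) → 3×10 + 2 = 32 (decimal)
Compute 37 × 32 = 1184
1184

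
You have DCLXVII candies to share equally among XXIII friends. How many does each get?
Convert DCLXVII (Roman numeral) → 500 + 100 + 50 + 10 + 5 + 1 + 1 = 667 (decimal)
Convert XXIII (Roman numeral) → 10 + 10 + 1 + 1 + 1 = 23 (decimal)
Compute 667 ÷ 23 = 29
29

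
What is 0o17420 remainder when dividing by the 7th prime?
Convert 0o17420 (octal) → 1×4096 + 7×512 + 4×64 + 2×8 = 7952 (decimal)
Convert the 7th prime (prime index) → 17 (decimal)
Compute 7952 mod 17 = 13
13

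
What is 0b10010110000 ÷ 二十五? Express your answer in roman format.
Convert 0b10010110000 (binary) → 1024 + 128 + 32 + 16 = 1200 (decimal)
Convert 二十五 (Chinese numeral) → 2×10 + 5 = 25 (decimal)
Compute 1200 ÷ 25 = 48
Convert 48 (decimal) → 48 = 40 + 5 + 1 + 1 + 1 → XLVIII (Roman numeral)
XLVIII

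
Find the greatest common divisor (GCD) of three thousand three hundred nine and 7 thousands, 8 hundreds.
Convert three thousand three hundred nine (English words) → 3×1000 + 3×100 + 9 = 3309 (decimal)
Convert 7 thousands, 8 hundreds (place-value notation) → 7×1000 + 8×100 = 7800 (decimal)
Compute gcd(3309, 7800) = 3
3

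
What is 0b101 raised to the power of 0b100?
Convert 0b101 (binary) → 4 + 1 = 5 (decimal)
Convert 0b100 (binary) → 4 (decimal)
Compute 5 ^ 4 = 625
625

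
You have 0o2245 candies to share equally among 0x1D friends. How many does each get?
Convert 0o2245 (octal) → 2×512 + 2×64 + 4×8 + 5 = 1189 (decimal)
Convert 0x1D (hexadecimal) → 1×16 + 13 = 29 (decimal)
Compute 1189 ÷ 29 = 41
41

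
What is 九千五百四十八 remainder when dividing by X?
Convert 九千五百四十八 (Chinese numeral) → 9×1000 + 5×100 + 4×10 + 8 = 9548 (decimal)
Convert X (Roman numeral) → 10 (decimal)
Compute 9548 mod 10 = 8
8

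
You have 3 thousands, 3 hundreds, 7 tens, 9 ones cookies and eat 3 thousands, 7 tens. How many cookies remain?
Convert 3 thousands, 3 hundreds, 7 tens, 9 ones (place-value notation) → 3×1000 + 3×100 + 7×10 + 9 = 3379 (decimal)
Convert 3 thousands, 7 tens (place-value notation) → 3×1000 + 7×10 = 3070 (decimal)
Compute 3379 - 3070 = 309
309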